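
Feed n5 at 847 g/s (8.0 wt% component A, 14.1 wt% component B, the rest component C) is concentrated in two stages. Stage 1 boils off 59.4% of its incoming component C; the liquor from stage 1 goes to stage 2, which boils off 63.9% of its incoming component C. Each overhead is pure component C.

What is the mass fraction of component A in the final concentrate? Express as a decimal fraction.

0.239

component C in feed = 847×0.779 = 659.81 g/s.
After stage 1: component C left = (1−0.594)×659.81 = 267.88; stream total = 455.07 g/s.
After stage 2: component C left = (1−0.639)×267.88 = 96.706; final concentrate = 283.89 g/s.
component A fraction = 67.76/283.89 = 0.239.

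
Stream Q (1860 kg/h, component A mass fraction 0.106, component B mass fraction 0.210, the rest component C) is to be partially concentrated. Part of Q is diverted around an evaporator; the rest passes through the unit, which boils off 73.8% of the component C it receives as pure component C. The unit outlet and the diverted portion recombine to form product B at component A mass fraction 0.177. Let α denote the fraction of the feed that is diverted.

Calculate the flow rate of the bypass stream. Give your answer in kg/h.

All 1860×0.106 = 197.16 kg/h of component A reaches B, so B = 197.16/0.177 = 1113.9 kg/h and vapour = 746.1 kg/h.
The evaporator receives (1−α)·1860 of feed at 0.684 component C and removes 0.738 of that component C:
0.738×0.684×(1−α)×1860 = 746.1
(1−α) = 746.1/938.91 = 0.7946;  α = 0.2054.
Bypass flow = 0.2054×1860 = 381.96 kg/h.

382 kg/h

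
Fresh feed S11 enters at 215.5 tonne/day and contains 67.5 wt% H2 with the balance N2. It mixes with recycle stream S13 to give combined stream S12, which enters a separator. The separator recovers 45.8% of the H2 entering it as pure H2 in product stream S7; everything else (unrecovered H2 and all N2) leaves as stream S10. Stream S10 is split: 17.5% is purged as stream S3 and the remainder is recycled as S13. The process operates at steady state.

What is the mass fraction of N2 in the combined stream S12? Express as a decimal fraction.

0.6033

N2 enters only via S11 and leaves only via the purge: 215.5×0.325 = 0.175×(N2 in S10), and the separator passes all N2, so N2 in S12 = N2 in S10 = 400.21 tonne/day.
H2 in S12: m_A = 215.5×0.675 + (1−0.175)·(1−0.458)·m_A, so m_A = 145.46/0.5529 = 263.11 tonne/day.
S12 = 263.11 + 400.21 = 663.33 tonne/day.
N2 fraction in S12 = 400.21/663.33 = 0.6033.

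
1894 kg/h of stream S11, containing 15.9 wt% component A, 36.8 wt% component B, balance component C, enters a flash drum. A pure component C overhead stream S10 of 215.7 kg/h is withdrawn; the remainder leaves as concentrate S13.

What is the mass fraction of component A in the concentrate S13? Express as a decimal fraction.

component A is not removed: 1894×0.159 = 301.15 kg/h of component A enters S13.
Concentrate = 1894 − 215.7 = 1678.3 kg/h.
Mass fraction = 301.15/1678.3 = 0.179.

0.179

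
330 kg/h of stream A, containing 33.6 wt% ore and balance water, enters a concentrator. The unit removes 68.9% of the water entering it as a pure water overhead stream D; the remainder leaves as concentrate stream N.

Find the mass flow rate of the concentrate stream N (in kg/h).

water entering = 330×0.664 = 219.12 kg/h; overhead removed = 0.689×219.12 = 150.97 kg/h.
Concentrate = 330 − 150.97 = 179.03 kg/h.

179 kg/h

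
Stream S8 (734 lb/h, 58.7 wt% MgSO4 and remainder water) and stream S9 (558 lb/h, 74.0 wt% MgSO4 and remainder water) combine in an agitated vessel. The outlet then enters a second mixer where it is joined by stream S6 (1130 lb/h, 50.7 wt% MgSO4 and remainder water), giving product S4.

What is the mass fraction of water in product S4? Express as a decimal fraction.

0.415

Overall, product flow = 2422 lb/h.
water in = 734×0.413 + 558×0.260 + 1130×0.493 = 1005.3 lb/h.
water fraction in S4 = 0.415.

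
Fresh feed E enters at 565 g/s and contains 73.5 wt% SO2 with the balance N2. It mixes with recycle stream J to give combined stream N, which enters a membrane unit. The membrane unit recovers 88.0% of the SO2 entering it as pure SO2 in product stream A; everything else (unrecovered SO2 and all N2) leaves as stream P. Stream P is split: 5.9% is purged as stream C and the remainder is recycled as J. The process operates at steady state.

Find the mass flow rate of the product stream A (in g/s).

SO2 in N: m_A = 565×0.735 + (1−0.059)·(1−0.880)·m_A, so m_A = 415.27/0.8871 = 468.14 g/s.
Product A = 0.880×468.14 = 411.96 g/s.

412 g/s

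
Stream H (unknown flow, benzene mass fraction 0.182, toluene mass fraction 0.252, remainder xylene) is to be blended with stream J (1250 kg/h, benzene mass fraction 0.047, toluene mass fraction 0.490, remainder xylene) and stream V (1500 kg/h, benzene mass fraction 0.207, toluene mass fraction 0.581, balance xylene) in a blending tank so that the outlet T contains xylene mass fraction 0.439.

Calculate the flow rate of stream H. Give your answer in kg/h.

2445 kg/h

Let H be the unknown flow. Total out = 2750 + H.
xylene balance: 896.75 + 0.566·H = 0.439·(2750 + H)
(0.566 − 0.439)·H = 0.439×2750 − 896.75 = 310.5
H = 310.5 / 0.127 = 2444.9 kg/h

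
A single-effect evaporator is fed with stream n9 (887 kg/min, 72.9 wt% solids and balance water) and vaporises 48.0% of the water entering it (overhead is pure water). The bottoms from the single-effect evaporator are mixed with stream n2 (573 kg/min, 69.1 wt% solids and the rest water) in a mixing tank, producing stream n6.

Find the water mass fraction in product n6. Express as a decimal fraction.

Vapour removed = 0.480×0.271×887 = 115.38 kg/min; concentrate = 771.62 kg/min.
water reaching the mixer = 125 (from concentrate) + 573×0.309 = 302.05 kg/min.
Product flow = 771.62 + 573 = 1344.6 kg/min; water fraction = 0.225.

0.225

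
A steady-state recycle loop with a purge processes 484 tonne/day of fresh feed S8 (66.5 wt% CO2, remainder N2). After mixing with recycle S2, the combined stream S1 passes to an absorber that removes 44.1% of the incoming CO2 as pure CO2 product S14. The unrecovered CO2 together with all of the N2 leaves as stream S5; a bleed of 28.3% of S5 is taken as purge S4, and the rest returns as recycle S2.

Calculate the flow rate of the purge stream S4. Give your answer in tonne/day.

247.1 tonne/day

N2 enters only via S8 and leaves only via the purge: 484×0.335 = 0.283×(N2 in S5), and the absorber passes all N2, so N2 in S1 = N2 in S5 = 572.93 tonne/day.
CO2 in S1: m_A = 484×0.665 + (1−0.283)·(1−0.441)·m_A, so m_A = 321.86/0.5992 = 537.15 tonne/day.
S5 = (1−0.441)×537.15 + 572.93 = 873.2 tonne/day.
Purge S4 = 0.283×873.2 = 247.12 tonne/day.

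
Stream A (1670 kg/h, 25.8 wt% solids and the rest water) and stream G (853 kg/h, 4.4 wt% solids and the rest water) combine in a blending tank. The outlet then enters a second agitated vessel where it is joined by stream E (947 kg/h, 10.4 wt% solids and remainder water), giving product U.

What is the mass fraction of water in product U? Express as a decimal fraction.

0.837

Overall, product flow = 3470 kg/h.
water in = 1670×0.742 + 853×0.956 + 947×0.896 = 2903.1 kg/h.
water fraction in U = 0.837.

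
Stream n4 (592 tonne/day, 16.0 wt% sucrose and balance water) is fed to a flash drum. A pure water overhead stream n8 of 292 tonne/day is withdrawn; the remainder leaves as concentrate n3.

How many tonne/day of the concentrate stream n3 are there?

Concentrate = 592 − 292 = 300 tonne/day.

300 tonne/day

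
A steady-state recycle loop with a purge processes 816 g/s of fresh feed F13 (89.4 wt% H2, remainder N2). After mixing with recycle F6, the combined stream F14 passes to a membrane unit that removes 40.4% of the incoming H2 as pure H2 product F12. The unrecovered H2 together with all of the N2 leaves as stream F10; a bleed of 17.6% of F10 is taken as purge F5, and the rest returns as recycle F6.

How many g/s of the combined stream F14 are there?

1925 g/s

N2 enters only via F13 and leaves only via the purge: 816×0.106 = 0.176×(N2 in F10), and the membrane unit passes all N2, so N2 in F14 = N2 in F10 = 491.45 g/s.
H2 in F14: m_A = 816×0.894 + (1−0.176)·(1−0.404)·m_A, so m_A = 729.5/0.5089 = 1433.5 g/s.
F14 = 1433.5 + 491.45 = 1925 g/s.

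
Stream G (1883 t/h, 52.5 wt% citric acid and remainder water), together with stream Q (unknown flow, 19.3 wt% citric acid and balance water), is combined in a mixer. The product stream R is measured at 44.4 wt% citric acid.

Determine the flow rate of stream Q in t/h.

607.7 t/h

Let Q be the unknown flow. Total out = 1883 + Q.
citric acid balance: 988.58 + 0.193·Q = 0.444·(1883 + Q)
(0.193 − 0.444)·Q = 0.444×1883 − 988.58 = -152.52
Q = -152.52 / -0.251 = 607.66 t/h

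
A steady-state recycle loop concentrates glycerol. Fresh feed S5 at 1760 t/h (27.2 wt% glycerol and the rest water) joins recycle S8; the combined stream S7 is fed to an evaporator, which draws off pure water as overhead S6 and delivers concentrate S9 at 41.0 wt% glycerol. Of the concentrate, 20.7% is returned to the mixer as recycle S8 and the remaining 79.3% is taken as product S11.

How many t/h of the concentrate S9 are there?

1472 t/h

Overall glycerol balance (none leaves overhead): glycerol in fresh feed = glycerol in product, i.e. 1760×0.272 = (1−0.207)·S9·0.410.
S9 = 478.72/(0.410×0.793) = 1472.4 t/h.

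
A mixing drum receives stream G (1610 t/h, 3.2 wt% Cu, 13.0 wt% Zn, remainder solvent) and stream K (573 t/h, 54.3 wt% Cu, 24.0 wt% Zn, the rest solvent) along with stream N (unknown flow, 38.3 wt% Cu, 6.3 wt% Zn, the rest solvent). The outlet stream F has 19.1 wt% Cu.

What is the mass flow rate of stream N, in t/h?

Let N be the unknown flow. Total out = 2183 + N.
Cu balance: 362.66 + 0.383·N = 0.191·(2183 + N)
(0.383 − 0.191)·N = 0.191×2183 − 362.66 = 54.294
N = 54.294 / 0.192 = 282.78 t/h

282.8 t/h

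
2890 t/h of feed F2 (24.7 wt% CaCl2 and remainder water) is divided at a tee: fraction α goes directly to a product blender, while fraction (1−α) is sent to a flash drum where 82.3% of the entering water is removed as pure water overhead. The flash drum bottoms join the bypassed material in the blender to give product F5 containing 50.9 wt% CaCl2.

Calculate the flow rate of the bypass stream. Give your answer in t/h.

489.6 t/h

All 2890×0.247 = 713.83 t/h of CaCl2 reaches F5, so F5 = 713.83/0.509 = 1402.4 t/h and vapour = 1487.6 t/h.
The evaporator receives (1−α)·2890 of feed at 0.753 water and removes 0.823 of that water:
0.823×0.753×(1−α)×2890 = 1487.6
(1−α) = 1487.6/1791 = 0.8306;  α = 0.1694.
Bypass flow = 0.1694×2890 = 489.58 t/h.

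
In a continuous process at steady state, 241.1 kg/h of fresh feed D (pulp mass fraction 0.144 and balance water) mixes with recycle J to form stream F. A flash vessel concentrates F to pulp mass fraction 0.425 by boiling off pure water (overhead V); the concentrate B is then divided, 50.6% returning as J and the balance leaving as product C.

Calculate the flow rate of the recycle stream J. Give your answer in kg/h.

Overall pulp balance (none leaves overhead): pulp in fresh feed = pulp in product, i.e. 241.1×0.144 = (1−0.506)·B·0.425.
B = 34.718/(0.425×0.494) = 165.37 kg/h.
Recycle J = 0.506×165.37 = 83.675 kg/h.

83.67 kg/h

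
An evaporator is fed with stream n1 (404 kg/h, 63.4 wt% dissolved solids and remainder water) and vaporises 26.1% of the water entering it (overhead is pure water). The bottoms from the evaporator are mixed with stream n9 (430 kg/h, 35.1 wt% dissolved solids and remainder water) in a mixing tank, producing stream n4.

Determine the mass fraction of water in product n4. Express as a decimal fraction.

Vapour removed = 0.261×0.366×404 = 38.593 kg/h; concentrate = 365.41 kg/h.
water reaching the mixer = 109.27 (from concentrate) + 430×0.649 = 388.34 kg/h.
Product flow = 365.41 + 430 = 795.41 kg/h; water fraction = 0.488.

0.488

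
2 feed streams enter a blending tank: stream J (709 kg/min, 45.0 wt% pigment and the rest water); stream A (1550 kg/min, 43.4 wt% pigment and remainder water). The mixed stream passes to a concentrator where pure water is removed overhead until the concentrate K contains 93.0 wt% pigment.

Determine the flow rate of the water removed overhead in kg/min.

1193 kg/min

pigment entering = 709×0.450 + 1550×0.434 = 991.75 kg/min.
All pigment reports to K, so K = 991.75/0.930 = 1066.4 kg/min.
Total feed = 2259 kg/min; overhead = 2259 − 1066.4 = 1192.6 kg/min.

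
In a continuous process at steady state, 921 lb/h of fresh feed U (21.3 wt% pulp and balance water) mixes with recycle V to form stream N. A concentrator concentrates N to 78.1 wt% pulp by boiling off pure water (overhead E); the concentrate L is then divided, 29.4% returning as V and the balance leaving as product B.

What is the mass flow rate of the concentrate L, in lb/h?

Overall pulp balance (none leaves overhead): pulp in fresh feed = pulp in product, i.e. 921×0.213 = (1−0.294)·L·0.781.
L = 196.17/(0.781×0.706) = 355.78 lb/h.

355.8 lb/h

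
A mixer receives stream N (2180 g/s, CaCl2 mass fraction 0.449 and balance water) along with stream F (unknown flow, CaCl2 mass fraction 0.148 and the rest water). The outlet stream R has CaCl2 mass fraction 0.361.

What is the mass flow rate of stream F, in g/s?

900.7 g/s

Let F be the unknown flow. Total out = 2180 + F.
CaCl2 balance: 978.82 + 0.148·F = 0.361·(2180 + F)
(0.148 − 0.361)·F = 0.361×2180 − 978.82 = -191.84
F = -191.84 / -0.213 = 900.66 g/s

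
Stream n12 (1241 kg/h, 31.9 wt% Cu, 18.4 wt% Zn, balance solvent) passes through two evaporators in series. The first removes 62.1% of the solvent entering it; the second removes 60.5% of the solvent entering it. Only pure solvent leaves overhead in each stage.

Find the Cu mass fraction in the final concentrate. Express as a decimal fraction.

0.552

solvent in feed = 1241×0.497 = 616.78 kg/h.
After stage 1: solvent left = (1−0.621)×616.78 = 233.76; stream total = 857.98 kg/h.
After stage 2: solvent left = (1−0.605)×233.76 = 92.335; final concentrate = 716.56 kg/h.
Cu fraction = 395.88/716.56 = 0.552.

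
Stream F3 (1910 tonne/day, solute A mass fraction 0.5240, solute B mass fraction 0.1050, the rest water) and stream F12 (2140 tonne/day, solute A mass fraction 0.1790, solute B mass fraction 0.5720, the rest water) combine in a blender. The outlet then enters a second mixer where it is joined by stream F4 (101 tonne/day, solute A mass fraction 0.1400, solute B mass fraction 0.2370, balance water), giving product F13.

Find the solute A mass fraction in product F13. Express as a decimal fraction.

Overall, product flow = 4151 tonne/day.
solute A in = 1910×0.524 + 2140×0.179 + 101×0.140 = 1398 tonne/day.
solute A fraction in F13 = 0.3368.

0.3368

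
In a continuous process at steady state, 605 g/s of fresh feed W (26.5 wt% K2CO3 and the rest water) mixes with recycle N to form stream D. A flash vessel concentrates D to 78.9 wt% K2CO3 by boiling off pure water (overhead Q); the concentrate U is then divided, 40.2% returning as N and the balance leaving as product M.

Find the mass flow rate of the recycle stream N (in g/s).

Overall K2CO3 balance (none leaves overhead): K2CO3 in fresh feed = K2CO3 in product, i.e. 605×0.265 = (1−0.402)·U·0.789.
U = 160.33/(0.789×0.598) = 339.8 g/s.
Recycle N = 0.402×339.8 = 136.6 g/s.

136.6 g/s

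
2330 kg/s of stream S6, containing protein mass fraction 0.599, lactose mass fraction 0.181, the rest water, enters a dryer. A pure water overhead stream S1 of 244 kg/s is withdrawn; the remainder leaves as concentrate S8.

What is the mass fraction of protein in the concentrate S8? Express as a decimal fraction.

0.669

protein is not removed: 2330×0.599 = 1395.7 kg/s of protein enters S8.
Concentrate = 2330 − 244 = 2086 kg/s.
Mass fraction = 1395.7/2086 = 0.669.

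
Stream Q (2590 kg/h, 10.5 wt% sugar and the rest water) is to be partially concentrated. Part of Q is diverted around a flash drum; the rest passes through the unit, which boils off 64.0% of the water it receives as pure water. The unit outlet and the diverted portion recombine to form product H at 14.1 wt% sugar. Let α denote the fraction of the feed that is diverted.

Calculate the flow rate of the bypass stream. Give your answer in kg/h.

All 2590×0.105 = 271.95 kg/h of sugar reaches H, so H = 271.95/0.141 = 1928.7 kg/h and vapour = 661.28 kg/h.
The evaporator receives (1−α)·2590 of feed at 0.895 water and removes 0.640 of that water:
0.640×0.895×(1−α)×2590 = 661.28
(1−α) = 661.28/1483.6 = 0.4457;  α = 0.5543.
Bypass flow = 0.5543×2590 = 1435.5 kg/h.

1436 kg/h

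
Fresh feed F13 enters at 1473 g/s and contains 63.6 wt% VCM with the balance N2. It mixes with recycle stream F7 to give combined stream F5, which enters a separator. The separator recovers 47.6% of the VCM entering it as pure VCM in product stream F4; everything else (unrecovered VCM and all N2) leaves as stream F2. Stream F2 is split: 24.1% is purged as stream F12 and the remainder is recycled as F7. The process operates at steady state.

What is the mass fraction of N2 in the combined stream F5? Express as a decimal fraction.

N2 enters only via F13 and leaves only via the purge: 1473×0.364 = 0.241×(N2 in F2), and the separator passes all N2, so N2 in F5 = N2 in F2 = 2224.8 g/s.
VCM in F5: m_A = 1473×0.636 + (1−0.241)·(1−0.476)·m_A, so m_A = 936.83/0.6023 = 1555.5 g/s.
F5 = 1555.5 + 2224.8 = 3780.2 g/s.
N2 fraction in F5 = 2224.8/3780.2 = 0.5885.

0.5885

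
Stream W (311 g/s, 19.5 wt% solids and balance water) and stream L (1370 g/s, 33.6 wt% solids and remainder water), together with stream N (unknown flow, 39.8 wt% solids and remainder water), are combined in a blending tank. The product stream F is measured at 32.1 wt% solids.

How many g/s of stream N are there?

Let N be the unknown flow. Total out = 1681 + N.
solids balance: 520.97 + 0.398·N = 0.321·(1681 + N)
(0.398 − 0.321)·N = 0.321×1681 − 520.97 = 18.636
N = 18.636 / 0.077 = 242.03 g/s

242 g/s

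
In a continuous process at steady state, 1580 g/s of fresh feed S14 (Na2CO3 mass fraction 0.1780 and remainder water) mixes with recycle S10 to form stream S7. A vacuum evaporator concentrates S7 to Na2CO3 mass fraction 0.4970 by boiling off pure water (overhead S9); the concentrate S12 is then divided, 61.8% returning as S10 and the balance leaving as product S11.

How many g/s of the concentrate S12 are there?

Overall Na2CO3 balance (none leaves overhead): Na2CO3 in fresh feed = Na2CO3 in product, i.e. 1580×0.178 = (1−0.618)·S12·0.497.
S12 = 281.24/(0.497×0.382) = 1481.3 g/s.

1481 g/s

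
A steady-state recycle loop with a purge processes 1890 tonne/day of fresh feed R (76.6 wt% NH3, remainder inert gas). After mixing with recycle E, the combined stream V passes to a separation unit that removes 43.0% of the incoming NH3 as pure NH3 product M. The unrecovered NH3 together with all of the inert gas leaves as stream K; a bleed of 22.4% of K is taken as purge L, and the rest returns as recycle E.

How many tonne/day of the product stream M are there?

1116 tonne/day

NH3 in V: m_A = 1890×0.766 + (1−0.224)·(1−0.430)·m_A, so m_A = 1447.7/0.5577 = 2596 tonne/day.
Product M = 0.430×2596 = 1116.3 tonne/day.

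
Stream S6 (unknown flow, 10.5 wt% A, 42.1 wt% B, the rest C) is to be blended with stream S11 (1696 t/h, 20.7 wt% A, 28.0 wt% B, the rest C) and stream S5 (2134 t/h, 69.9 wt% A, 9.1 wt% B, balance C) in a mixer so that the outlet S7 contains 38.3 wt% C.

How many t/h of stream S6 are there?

Let S6 be the unknown flow. Total out = 3830 + S6.
C balance: 1318.2 + 0.474·S6 = 0.383·(3830 + S6)
(0.474 − 0.383)·S6 = 0.383×3830 − 1318.2 = 148.7
S6 = 148.7 / 0.091 = 1634.1 t/h

1634 t/h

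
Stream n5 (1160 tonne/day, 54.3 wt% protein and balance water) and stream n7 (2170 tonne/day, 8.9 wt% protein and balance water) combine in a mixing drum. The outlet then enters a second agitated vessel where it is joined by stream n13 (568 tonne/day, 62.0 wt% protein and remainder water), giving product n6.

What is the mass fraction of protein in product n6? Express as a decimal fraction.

Overall, product flow = 3898 tonne/day.
protein in = 1160×0.543 + 2170×0.089 + 568×0.620 = 1175.2 tonne/day.
protein fraction in n6 = 0.301.

0.301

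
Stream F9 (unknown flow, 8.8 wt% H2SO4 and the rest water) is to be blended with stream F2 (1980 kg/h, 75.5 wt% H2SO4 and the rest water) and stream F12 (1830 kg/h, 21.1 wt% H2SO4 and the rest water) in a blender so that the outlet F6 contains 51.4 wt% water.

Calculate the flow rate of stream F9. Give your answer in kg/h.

73.79 kg/h

Let F9 be the unknown flow. Total out = 3810 + F9.
water balance: 1929 + 0.912·F9 = 0.514·(3810 + F9)
(0.912 − 0.514)·F9 = 0.514×3810 − 1929 = 29.37
F9 = 29.37 / 0.398 = 73.794 kg/h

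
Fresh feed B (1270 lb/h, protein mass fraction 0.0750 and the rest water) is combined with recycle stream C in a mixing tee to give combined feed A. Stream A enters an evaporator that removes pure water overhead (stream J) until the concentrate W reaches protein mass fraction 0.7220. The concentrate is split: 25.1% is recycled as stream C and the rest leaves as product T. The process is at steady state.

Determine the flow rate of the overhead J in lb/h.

1138 lb/h

Overall protein balance (none leaves overhead): protein in fresh feed = protein in product, i.e. 1270×0.075 = (1−0.251)·W·0.722.
W = 95.25/(0.722×0.749) = 176.14 lb/h.
Recycle C = 0.251×176.14 = 44.21 lb/h.
Combined feed A = 1270 + 44.21 = 1314.2 lb/h.
Overhead J = A − W = 1314.2 − 176.14 = 1138.1 lb/h.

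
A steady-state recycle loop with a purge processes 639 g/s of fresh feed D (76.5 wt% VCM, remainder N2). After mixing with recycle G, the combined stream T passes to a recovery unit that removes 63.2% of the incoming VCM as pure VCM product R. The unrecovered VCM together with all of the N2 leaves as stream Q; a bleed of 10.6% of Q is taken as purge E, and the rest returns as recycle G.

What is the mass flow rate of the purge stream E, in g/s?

178.6 g/s

N2 enters only via D and leaves only via the purge: 639×0.235 = 0.106×(N2 in Q), and the recovery unit passes all N2, so N2 in T = N2 in Q = 1416.7 g/s.
VCM in T: m_A = 639×0.765 + (1−0.106)·(1−0.632)·m_A, so m_A = 488.84/0.6710 = 728.51 g/s.
Q = (1−0.632)×728.51 + 1416.7 = 1684.7 g/s.
Purge E = 0.106×1684.7 = 178.58 g/s.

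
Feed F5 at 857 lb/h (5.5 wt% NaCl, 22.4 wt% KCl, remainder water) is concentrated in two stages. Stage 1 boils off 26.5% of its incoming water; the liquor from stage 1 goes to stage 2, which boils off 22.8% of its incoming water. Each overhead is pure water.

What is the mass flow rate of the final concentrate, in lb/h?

water in feed = 857×0.721 = 617.9 lb/h.
After stage 1: water left = (1−0.265)×617.9 = 454.15; stream total = 693.26 lb/h.
After stage 2: water left = (1−0.228)×454.15 = 350.61; final concentrate = 589.71 lb/h.

589.7 lb/h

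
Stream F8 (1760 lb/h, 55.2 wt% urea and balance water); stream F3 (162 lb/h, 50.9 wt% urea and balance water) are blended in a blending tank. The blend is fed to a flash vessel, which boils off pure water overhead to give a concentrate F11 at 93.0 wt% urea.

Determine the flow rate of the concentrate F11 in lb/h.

urea entering = 1760×0.552 + 162×0.509 = 1054 lb/h.
All urea reports to F11, so F11 = 1054/0.930 = 1133.3 lb/h.

1133 lb/h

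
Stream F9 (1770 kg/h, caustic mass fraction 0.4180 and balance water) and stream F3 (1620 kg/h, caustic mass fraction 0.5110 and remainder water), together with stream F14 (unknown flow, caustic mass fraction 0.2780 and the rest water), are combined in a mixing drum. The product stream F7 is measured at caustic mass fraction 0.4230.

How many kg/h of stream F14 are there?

922.1 kg/h

Let F14 be the unknown flow. Total out = 3390 + F14.
caustic balance: 1567.7 + 0.278·F14 = 0.423·(3390 + F14)
(0.278 − 0.423)·F14 = 0.423×3390 − 1567.7 = -133.71
F14 = -133.71 / -0.145 = 922.14 kg/h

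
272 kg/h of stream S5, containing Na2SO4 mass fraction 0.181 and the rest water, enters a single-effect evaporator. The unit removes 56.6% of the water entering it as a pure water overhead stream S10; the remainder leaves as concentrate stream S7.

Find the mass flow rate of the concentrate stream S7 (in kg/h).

145.9 kg/h

water entering = 272×0.819 = 222.77 kg/h; overhead removed = 0.566×222.77 = 126.09 kg/h.
Concentrate = 272 − 126.09 = 145.91 kg/h.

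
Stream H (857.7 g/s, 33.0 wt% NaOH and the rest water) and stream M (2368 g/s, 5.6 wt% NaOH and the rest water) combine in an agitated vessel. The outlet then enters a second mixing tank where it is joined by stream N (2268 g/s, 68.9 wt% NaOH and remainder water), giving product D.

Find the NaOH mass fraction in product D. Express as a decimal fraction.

Overall, product flow = 5493.7 g/s.
NaOH in = 857.7×0.330 + 2368×0.056 + 2268×0.689 = 1978.3 g/s.
NaOH fraction in D = 0.360.

0.360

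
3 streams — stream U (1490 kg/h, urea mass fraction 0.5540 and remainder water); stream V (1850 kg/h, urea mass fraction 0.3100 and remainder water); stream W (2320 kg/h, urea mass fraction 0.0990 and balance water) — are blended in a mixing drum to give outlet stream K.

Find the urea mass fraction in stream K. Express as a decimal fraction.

0.2877

Total flow out = 1490 + 1850 + 2320 = 5660 kg/h.
urea in = 1490×0.554 + 1850×0.310 + 2320×0.099 = 1628.6 kg/h.
urea mass fraction in K = 1628.6/5660 = 0.2877.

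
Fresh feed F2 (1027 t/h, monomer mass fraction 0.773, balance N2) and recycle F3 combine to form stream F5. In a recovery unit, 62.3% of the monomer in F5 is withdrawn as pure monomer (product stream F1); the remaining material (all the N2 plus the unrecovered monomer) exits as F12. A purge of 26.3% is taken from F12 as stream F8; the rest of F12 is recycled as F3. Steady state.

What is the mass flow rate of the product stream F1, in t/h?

monomer in F5: m_A = 1027×0.773 + (1−0.263)·(1−0.623)·m_A, so m_A = 793.87/0.7222 = 1099.3 t/h.
Product F1 = 0.623×1099.3 = 684.87 t/h.

684.9 t/h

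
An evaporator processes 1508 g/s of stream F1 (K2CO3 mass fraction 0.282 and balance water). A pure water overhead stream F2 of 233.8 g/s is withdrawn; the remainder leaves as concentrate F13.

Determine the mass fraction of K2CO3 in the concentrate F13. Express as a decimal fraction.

0.334

K2CO3 is not removed: 1508×0.282 = 425.26 g/s of K2CO3 enters F13.
Concentrate = 1508 − 233.8 = 1274.2 g/s.
Mass fraction = 425.26/1274.2 = 0.334.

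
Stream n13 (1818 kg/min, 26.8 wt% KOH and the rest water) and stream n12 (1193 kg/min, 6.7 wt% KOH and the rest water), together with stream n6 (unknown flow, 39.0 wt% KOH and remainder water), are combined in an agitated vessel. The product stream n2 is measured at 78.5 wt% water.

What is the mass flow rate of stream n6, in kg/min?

Let n6 be the unknown flow. Total out = 3011 + n6.
water balance: 2443.8 + 0.610·n6 = 0.785·(3011 + n6)
(0.610 − 0.785)·n6 = 0.785×3011 − 2443.8 = -80.21
n6 = -80.21 / -0.175 = 458.34 kg/min

458.3 kg/min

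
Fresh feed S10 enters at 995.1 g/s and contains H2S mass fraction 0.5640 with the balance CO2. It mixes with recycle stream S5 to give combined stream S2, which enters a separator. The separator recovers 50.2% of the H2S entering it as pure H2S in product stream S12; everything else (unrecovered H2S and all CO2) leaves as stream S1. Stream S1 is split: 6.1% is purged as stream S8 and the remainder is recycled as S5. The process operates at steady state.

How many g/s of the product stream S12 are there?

529.2 g/s

H2S in S2: m_A = 995.1×0.564 + (1−0.061)·(1−0.502)·m_A, so m_A = 561.24/0.5324 = 1054.2 g/s.
Product S12 = 0.502×1054.2 = 529.21 g/s.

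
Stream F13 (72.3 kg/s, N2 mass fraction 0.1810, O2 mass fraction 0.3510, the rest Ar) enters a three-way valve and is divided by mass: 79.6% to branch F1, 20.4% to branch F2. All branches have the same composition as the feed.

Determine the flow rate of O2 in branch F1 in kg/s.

20.2 kg/s

Branch F1 total = 0.796×72.3 = 57.551 kg/s.
O2 in F1 = 0.351×57.551 = 20.2 kg/s.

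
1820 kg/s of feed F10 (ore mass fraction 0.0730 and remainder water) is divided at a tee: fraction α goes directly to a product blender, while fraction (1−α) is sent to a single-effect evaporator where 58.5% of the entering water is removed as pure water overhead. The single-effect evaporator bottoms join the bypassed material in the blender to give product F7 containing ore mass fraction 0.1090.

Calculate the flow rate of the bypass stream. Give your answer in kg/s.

All 1820×0.073 = 132.86 kg/s of ore reaches F7, so F7 = 132.86/0.109 = 1218.9 kg/s and vapour = 601.1 kg/s.
The evaporator receives (1−α)·1820 of feed at 0.927 water and removes 0.585 of that water:
0.585×0.927×(1−α)×1820 = 601.1
(1−α) = 601.1/986.98 = 0.6090;  α = 0.3910.
Bypass flow = 0.3910×1820 = 711.56 kg/s.

711.6 kg/s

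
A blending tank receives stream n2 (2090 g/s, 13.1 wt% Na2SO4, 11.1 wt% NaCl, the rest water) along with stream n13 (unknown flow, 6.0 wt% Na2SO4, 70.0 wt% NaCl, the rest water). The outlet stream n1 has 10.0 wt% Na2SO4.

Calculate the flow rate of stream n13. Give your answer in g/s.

1620 g/s

Let n13 be the unknown flow. Total out = 2090 + n13.
Na2SO4 balance: 273.79 + 0.060·n13 = 0.100·(2090 + n13)
(0.060 − 0.100)·n13 = 0.100×2090 − 273.79 = -64.79
n13 = -64.79 / -0.040 = 1619.8 g/s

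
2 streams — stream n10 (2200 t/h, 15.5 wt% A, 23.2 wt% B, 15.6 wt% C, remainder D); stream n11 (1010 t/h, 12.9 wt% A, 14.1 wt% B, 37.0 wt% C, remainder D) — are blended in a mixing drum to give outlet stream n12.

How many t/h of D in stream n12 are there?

1369 t/h

D out = D in = 2200×0.457 + 1010×0.360 = 1369 t/h.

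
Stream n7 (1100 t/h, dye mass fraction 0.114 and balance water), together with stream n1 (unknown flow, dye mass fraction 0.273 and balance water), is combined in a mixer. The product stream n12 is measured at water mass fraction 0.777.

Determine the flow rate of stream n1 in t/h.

Let n1 be the unknown flow. Total out = 1100 + n1.
water balance: 974.6 + 0.727·n1 = 0.777·(1100 + n1)
(0.727 − 0.777)·n1 = 0.777×1100 − 974.6 = -119.9
n1 = -119.9 / -0.050 = 2398 t/h

2398 t/h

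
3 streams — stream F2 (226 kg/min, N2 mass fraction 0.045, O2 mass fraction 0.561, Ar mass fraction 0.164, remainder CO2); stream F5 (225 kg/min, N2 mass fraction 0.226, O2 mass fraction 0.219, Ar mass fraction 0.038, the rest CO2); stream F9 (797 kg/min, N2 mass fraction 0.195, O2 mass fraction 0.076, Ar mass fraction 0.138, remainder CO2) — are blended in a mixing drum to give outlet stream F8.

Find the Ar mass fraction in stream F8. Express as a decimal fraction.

Total flow out = 226 + 225 + 797 = 1248 kg/min.
Ar in = 226×0.164 + 225×0.038 + 797×0.138 = 155.6 kg/min.
Ar mass fraction in F8 = 155.6/1248 = 0.125.

0.125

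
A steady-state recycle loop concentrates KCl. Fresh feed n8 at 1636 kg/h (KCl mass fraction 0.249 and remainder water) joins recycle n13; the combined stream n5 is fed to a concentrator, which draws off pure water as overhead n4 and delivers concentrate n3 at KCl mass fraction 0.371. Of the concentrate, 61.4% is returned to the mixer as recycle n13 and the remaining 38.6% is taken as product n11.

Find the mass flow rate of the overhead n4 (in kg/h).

538 kg/h

Overall KCl balance (none leaves overhead): KCl in fresh feed = KCl in product, i.e. 1636×0.249 = (1−0.614)·n3·0.371.
n3 = 407.36/(0.371×0.386) = 2844.6 kg/h.
Recycle n13 = 0.614×2844.6 = 1746.6 kg/h.
Combined feed n5 = 1636 + 1746.6 = 3382.6 kg/h.
Overhead n4 = n5 − n3 = 3382.6 − 2844.6 = 537.98 kg/h.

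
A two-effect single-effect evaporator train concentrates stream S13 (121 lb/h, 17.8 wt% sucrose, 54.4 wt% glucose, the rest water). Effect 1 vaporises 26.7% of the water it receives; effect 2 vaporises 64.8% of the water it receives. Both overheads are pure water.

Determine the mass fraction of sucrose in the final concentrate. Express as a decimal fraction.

0.2243

water in feed = 121×0.278 = 33.638 lb/h.
After stage 1: water left = (1−0.267)×33.638 = 24.657; stream total = 112.02 lb/h.
After stage 2: water left = (1−0.648)×24.657 = 8.6791; final concentrate = 96.041 lb/h.
sucrose fraction = 21.538/96.041 = 0.2243.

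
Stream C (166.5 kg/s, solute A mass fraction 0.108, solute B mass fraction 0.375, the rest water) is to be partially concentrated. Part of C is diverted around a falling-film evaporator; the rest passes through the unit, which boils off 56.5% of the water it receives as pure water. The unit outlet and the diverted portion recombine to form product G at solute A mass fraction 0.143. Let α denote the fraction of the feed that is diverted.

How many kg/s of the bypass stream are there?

All 166.5×0.108 = 17.982 kg/s of solute A reaches G, so G = 17.982/0.143 = 125.75 kg/s and vapour = 40.752 kg/s.
The evaporator receives (1−α)·166.5 of feed at 0.517 water and removes 0.565 of that water:
0.565×0.517×(1−α)×166.5 = 40.752
(1−α) = 40.752/48.635 = 0.8379;  α = 0.1621.
Bypass flow = 0.1621×166.5 = 26.989 kg/s.

26.99 kg/s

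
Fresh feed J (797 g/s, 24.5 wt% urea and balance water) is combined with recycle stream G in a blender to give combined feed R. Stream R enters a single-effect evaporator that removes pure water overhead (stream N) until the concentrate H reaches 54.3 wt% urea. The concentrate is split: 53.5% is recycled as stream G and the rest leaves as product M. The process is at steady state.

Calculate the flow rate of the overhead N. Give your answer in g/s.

Overall urea balance (none leaves overhead): urea in fresh feed = urea in product, i.e. 797×0.245 = (1−0.535)·H·0.543.
H = 195.26/(0.543×0.465) = 773.34 g/s.
Recycle G = 0.535×773.34 = 413.74 g/s.
Combined feed R = 797 + 413.74 = 1210.7 g/s.
Overhead N = R − H = 1210.7 − 773.34 = 437.4 g/s.

437.4 g/s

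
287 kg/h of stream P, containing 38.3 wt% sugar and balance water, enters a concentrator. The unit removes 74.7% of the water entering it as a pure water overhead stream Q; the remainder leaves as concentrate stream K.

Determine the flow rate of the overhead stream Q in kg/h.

132.3 kg/h

water entering = 287×0.617 = 177.08 kg/h; overhead removed = 0.747×177.08 = 132.28 kg/h.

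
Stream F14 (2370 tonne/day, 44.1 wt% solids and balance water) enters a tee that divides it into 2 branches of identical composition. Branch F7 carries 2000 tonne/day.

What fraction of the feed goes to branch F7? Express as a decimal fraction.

0.844

Fraction to F7 = 2000/2370 = 0.8439.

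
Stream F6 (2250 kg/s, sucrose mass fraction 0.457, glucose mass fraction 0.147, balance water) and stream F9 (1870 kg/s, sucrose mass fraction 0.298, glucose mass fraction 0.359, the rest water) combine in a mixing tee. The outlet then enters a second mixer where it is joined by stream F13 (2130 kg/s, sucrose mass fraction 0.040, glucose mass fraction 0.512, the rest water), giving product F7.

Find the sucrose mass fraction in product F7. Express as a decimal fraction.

Overall, product flow = 6250 kg/s.
sucrose in = 2250×0.457 + 1870×0.298 + 2130×0.040 = 1670.7 kg/s.
sucrose fraction in F7 = 0.267.

0.267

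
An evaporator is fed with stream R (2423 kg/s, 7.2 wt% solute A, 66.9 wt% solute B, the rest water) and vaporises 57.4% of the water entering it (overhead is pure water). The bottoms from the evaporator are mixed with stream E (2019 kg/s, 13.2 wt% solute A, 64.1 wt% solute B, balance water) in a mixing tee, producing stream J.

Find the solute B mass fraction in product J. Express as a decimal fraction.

0.714

Vapour removed = 0.574×0.259×2423 = 360.22 kg/s; concentrate = 2062.8 kg/s.
solute B reaching the mixer = 1621 (from concentrate) + 2019×0.641 = 2915.2 kg/s.
Product flow = 2062.8 + 2019 = 4081.8 kg/s; solute B fraction = 0.714.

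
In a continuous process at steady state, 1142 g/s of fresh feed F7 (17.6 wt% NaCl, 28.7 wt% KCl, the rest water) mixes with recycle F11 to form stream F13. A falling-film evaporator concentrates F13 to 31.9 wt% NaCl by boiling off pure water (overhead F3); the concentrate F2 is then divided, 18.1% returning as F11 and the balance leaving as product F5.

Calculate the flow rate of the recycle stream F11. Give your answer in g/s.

Overall NaCl balance (none leaves overhead): NaCl in fresh feed = NaCl in product, i.e. 1142×0.176 = (1−0.181)·F2·0.319.
F2 = 200.99/(0.319×0.819) = 769.31 g/s.
Recycle F11 = 0.181×769.31 = 139.25 g/s.

139.2 g/s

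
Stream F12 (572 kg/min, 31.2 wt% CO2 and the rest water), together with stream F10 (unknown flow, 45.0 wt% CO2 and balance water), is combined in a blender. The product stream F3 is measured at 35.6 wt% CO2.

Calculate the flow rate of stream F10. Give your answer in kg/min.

Let F10 be the unknown flow. Total out = 572 + F10.
CO2 balance: 178.46 + 0.450·F10 = 0.356·(572 + F10)
(0.450 − 0.356)·F10 = 0.356×572 − 178.46 = 25.168
F10 = 25.168 / 0.094 = 267.74 kg/min

267.7 kg/min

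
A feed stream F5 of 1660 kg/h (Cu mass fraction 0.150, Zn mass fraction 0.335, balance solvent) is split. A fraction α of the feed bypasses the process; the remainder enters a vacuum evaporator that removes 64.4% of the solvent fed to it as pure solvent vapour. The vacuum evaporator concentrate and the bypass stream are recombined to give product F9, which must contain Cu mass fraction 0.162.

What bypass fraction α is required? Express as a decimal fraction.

All 1660×0.150 = 249 kg/h of Cu reaches F9, so F9 = 249/0.162 = 1537 kg/h and vapour = 122.96 kg/h.
The evaporator receives (1−α)·1660 of feed at 0.515 solvent and removes 0.644 of that solvent:
0.644×0.515×(1−α)×1660 = 122.96
(1−α) = 122.96/550.56 = 0.2233;  α = 0.7767.

0.777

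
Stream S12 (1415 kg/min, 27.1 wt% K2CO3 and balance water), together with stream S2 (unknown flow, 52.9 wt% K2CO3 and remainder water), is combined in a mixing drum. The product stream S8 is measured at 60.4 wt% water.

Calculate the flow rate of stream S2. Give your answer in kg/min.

1330 kg/min

Let S2 be the unknown flow. Total out = 1415 + S2.
water balance: 1031.5 + 0.471·S2 = 0.604·(1415 + S2)
(0.471 − 0.604)·S2 = 0.604×1415 − 1031.5 = -176.88
S2 = -176.88 / -0.133 = 1329.9 kg/min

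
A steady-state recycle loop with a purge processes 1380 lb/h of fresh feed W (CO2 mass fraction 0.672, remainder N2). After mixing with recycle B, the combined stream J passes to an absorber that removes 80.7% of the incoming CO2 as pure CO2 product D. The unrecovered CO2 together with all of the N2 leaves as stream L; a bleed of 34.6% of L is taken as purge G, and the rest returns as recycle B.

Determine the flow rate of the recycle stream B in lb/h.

N2 enters only via W and leaves only via the purge: 1380×0.328 = 0.346×(N2 in L), and the absorber passes all N2, so N2 in J = N2 in L = 1308.2 lb/h.
CO2 in J: m_A = 1380×0.672 + (1−0.346)·(1−0.807)·m_A, so m_A = 927.36/0.8738 = 1061.3 lb/h.
L = (1−0.807)×1061.3 + 1308.2 = 1513 lb/h.
Recycle B = (1−0.346)×1513 = 989.53 lb/h.

989.5 lb/h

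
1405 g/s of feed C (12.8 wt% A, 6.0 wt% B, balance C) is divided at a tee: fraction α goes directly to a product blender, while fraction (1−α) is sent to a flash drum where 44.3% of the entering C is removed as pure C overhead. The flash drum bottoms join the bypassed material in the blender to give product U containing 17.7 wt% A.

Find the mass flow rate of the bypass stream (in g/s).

323.7 g/s

All 1405×0.128 = 179.84 g/s of A reaches U, so U = 179.84/0.177 = 1016 g/s and vapour = 388.95 g/s.
The evaporator receives (1−α)·1405 of feed at 0.812 C and removes 0.443 of that C:
0.443×0.812×(1−α)×1405 = 388.95
(1−α) = 388.95/505.4 = 0.7696;  α = 0.2304.
Bypass flow = 0.2304×1405 = 323.72 g/s.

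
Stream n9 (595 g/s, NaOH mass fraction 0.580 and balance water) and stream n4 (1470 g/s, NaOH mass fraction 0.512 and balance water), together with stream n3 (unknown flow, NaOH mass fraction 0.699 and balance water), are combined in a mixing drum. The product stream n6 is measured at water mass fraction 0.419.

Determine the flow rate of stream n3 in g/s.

Let n3 be the unknown flow. Total out = 2065 + n3.
water balance: 967.26 + 0.301·n3 = 0.419·(2065 + n3)
(0.301 − 0.419)·n3 = 0.419×2065 − 967.26 = -102.02
n3 = -102.02 / -0.118 = 864.62 g/s

864.6 g/s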